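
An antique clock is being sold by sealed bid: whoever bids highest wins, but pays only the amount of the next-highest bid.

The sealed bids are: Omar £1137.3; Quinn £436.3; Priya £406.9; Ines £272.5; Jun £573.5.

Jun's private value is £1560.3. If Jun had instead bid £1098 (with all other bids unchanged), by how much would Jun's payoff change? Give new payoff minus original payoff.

£0

The highest bid among the other bidders is £1137.3; Jun's bid doesn't change that.
Original bid £573.5: Jun is not highest (top rival bid is £1137.3); payoff £0.
Alternative bid £1098: Jun is not highest (top rival bid is £1137.3); payoff £0.
Change in payoff = £0 − (£0) = £0.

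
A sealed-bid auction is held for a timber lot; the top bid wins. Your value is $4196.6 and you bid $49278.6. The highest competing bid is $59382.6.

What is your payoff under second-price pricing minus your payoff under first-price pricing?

$0

Your bid $49278.6 is below $59382.6, so you lose under either rule.
Payoff is $0 in both cases; difference = $0.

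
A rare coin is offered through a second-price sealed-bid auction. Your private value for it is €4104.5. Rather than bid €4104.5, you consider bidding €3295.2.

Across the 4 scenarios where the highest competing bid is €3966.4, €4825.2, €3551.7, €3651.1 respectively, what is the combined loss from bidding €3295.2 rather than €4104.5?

€1144.3

The deviation costs you only when the competing bid falls strictly between €3295.2 and €4104.5; elsewhere both bids give the same outcome.
€3966.4: truthful payoff €138.1, deviation payoff €0 → loss €138.1.
€4825.2: outcomes coincide → loss €0.
€3551.7: truthful payoff €552.8, deviation payoff €0 → loss €552.8.
€3651.1: truthful payoff €453.4, deviation payoff €0 → loss €453.4.
Total loss = €138.1 + €552.8 + €453.4 = €1144.3.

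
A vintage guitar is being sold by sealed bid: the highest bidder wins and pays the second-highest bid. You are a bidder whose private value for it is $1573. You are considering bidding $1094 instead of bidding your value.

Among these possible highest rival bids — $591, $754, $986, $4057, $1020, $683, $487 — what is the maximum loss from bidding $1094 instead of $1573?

$591: same outcome either way → loss $0.
$754: same outcome either way → loss $0.
$986: same outcome either way → loss $0.
$4057: same outcome either way → loss $0.
$1020: same outcome either way → loss $0.
$683: same outcome either way → loss $0.
$487: same outcome either way → loss $0.
Maximum loss: $0.

$0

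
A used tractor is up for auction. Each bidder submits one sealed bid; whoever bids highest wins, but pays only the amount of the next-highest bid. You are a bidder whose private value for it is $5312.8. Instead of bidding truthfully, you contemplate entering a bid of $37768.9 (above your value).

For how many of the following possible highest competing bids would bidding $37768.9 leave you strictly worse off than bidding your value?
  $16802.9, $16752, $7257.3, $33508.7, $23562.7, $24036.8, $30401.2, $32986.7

The deviation hurts exactly when the highest competing bid lies strictly between $5312.8 and $37768.9 — overbidding then wins at a price above your value.
$16802.9: inside the interval → strictly worse (loss $11490.1).
$16752: inside the interval → strictly worse (loss $11439.2).
$7257.3: inside the interval → strictly worse (loss $1944.5).
$33508.7: inside the interval → strictly worse (loss $28195.9).
$23562.7: inside the interval → strictly worse (loss $18249.9).
$24036.8: inside the interval → strictly worse (loss $18724).
$30401.2: inside the interval → strictly worse (loss $25088.4).
$32986.7: inside the interval → strictly worse (loss $27673.9).
Count: 8.

8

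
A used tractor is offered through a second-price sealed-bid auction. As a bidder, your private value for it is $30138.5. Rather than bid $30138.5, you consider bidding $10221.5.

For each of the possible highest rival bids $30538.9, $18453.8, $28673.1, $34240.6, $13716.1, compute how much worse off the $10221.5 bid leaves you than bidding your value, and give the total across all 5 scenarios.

$29572.5

The deviation costs you only when the competing bid falls strictly between $10221.5 and $30138.5; elsewhere both bids give the same outcome.
$30538.9: outcomes coincide → loss $0.
$18453.8: truthful payoff $11684.7, deviation payoff $0 → loss $11684.7.
$28673.1: truthful payoff $1465.4, deviation payoff $0 → loss $1465.4.
$34240.6: outcomes coincide → loss $0.
$13716.1: truthful payoff $16422.4, deviation payoff $0 → loss $16422.4.
Total loss = $11684.7 + $1465.4 + $16422.4 = $29572.5.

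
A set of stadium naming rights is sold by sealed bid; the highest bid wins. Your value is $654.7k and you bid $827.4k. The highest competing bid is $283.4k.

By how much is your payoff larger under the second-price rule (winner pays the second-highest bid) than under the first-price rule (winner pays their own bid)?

You have the highest bid, so you win under either rule.
Second-price: pay $283.4k → payoff $371.3k.
First-price: pay your own bid $827.4k → payoff −$172.7k.
Difference = $371.3k − (−$172.7k) = $544k.

$544k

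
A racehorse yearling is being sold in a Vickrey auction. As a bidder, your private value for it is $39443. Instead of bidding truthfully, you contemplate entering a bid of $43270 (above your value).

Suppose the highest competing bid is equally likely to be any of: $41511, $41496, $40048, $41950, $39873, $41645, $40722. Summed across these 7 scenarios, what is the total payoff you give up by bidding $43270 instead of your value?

$11144

The deviation costs you only when the competing bid falls strictly between $39443 and $43270; elsewhere both bids give the same outcome.
$41511: truthful payoff $0, deviation payoff −$2068 → loss $2068.
$41496: truthful payoff $0, deviation payoff −$2053 → loss $2053.
$40048: truthful payoff $0, deviation payoff −$605 → loss $605.
$41950: truthful payoff $0, deviation payoff −$2507 → loss $2507.
$39873: truthful payoff $0, deviation payoff −$430 → loss $430.
$41645: truthful payoff $0, deviation payoff −$2202 → loss $2202.
$40722: truthful payoff $0, deviation payoff −$1279 → loss $1279.
Total loss = $2068 + $2053 + $605 + $2507 + $430 + $2202 + $1279 = $11144.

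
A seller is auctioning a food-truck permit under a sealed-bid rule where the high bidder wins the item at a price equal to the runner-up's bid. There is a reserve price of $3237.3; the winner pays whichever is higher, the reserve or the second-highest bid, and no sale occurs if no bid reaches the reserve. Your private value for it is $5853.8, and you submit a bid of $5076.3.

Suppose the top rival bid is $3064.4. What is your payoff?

$2616.5

Your bid $5076.3 is the highest and exceeds the reserve.
Price = max(second-highest bid, reserve) = max($3064.4, $3237.3) = $3237.3.
Payoff = $5853.8 − $3237.3 = $2616.5.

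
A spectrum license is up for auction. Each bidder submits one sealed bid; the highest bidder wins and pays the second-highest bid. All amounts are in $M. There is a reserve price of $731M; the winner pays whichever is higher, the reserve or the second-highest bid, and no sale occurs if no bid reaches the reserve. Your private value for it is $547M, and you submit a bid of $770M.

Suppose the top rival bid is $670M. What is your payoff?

−$184M

Your bid $770M is the highest and exceeds the reserve.
Price = max(second-highest bid, reserve) = max($670M, $731M) = $731M.
Payoff = $547M − $731M = −$184M.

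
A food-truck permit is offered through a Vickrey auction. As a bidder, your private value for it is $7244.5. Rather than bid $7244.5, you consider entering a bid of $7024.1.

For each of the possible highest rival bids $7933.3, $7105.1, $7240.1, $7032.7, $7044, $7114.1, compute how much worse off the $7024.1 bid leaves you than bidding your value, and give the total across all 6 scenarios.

$686.5

The deviation costs you only when the competing bid falls strictly between $7024.1 and $7244.5; elsewhere both bids give the same outcome.
$7933.3: outcomes coincide → loss $0.
$7105.1: truthful payoff $139.4, deviation payoff $0 → loss $139.4.
$7240.1: truthful payoff $4.4, deviation payoff $0 → loss $4.4.
$7032.7: truthful payoff $211.8, deviation payoff $0 → loss $211.8.
$7044: truthful payoff $200.5, deviation payoff $0 → loss $200.5.
$7114.1: truthful payoff $130.4, deviation payoff $0 → loss $130.4.
Total loss = $139.4 + $4.4 + $211.8 + $200.5 + $130.4 = $686.5.
Truthful bidding weakly dominates here: raising your bid can only win items priced above your value, and lowering it can only forfeit items priced below.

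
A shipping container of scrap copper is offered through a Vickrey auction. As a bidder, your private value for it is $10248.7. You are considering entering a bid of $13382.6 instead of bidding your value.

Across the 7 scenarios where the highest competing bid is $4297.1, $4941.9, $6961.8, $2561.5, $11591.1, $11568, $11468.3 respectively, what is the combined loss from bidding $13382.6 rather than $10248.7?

The deviation costs you only when the competing bid falls strictly between $10248.7 and $13382.6; elsewhere both bids give the same outcome.
$4297.1: outcomes coincide → loss $0.
$4941.9: outcomes coincide → loss $0.
$6961.8: outcomes coincide → loss $0.
$2561.5: outcomes coincide → loss $0.
$11591.1: truthful payoff $0, deviation payoff −$1342.4 → loss $1342.4.
$11568: truthful payoff $0, deviation payoff −$1319.3 → loss $1319.3.
$11468.3: truthful payoff $0, deviation payoff −$1219.6 → loss $1219.6.
Total loss = $1342.4 + $1319.3 + $1219.6 = $3881.3.
Because the price is fixed by the runner-up's bid, deviating from your value can only change a good outcome into a bad one — never the reverse.

$3881.3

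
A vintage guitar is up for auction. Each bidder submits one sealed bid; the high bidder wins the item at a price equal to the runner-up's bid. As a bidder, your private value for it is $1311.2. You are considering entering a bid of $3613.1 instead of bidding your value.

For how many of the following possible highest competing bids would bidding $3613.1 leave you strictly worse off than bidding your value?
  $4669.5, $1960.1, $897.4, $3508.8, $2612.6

The deviation hurts exactly when the highest competing bid lies strictly between $1311.2 and $3613.1 — overbidding then wins at a price above your value.
$4669.5: above both → same outcome either way.
$1960.1: inside the interval → strictly worse (loss $648.9).
$897.4: below both → same outcome either way.
$3508.8: inside the interval → strictly worse (loss $2197.6).
$2612.6: inside the interval → strictly worse (loss $1301.4).
Count: 3.

3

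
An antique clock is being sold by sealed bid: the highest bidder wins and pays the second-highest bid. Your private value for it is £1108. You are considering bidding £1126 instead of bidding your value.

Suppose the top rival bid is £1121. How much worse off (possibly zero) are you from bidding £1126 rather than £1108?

£13

Bidding your value £1108: you lose (since £1108 < £1121). Payoff £0.
Bidding £1126: you win and pay £1121. Payoff £1108 − £1121 = −£13.
The competing bid £1121 lies between your value and your inflated bid, so overbidding wins an item priced above your value.
Loss from deviating = £0 − (−£13) = £13.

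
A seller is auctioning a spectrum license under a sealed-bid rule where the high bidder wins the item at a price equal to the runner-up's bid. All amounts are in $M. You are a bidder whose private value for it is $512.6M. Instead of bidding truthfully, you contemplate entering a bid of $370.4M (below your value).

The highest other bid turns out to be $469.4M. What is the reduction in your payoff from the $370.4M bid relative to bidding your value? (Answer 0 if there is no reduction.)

Bidding your value $512.6M: you win (since $512.6M > $469.4M) and pay $469.4M. Payoff $43.2M.
Bidding $370.4M: you lose. Payoff $0M.
The competing bid $469.4M lies between your shaded bid and your value, so underbidding forfeits an item you could have won at a profitable price.
Loss from deviating = $43.2M − ($0M) = $43.2M.
In a second-price auction your bid sets only whether you win, not what you pay, so bidding your true value is weakly dominant.

$43.2M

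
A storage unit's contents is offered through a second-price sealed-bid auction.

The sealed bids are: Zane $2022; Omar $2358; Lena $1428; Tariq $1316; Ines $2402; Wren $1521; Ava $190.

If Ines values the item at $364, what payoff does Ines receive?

−$1994

Highest bid: Ines at $2402, so Ines wins.
Second-highest bid: Omar at $2358 — that is the price the winner pays.
Ines's payoff = value − price = $364 − $2358 = −$1994.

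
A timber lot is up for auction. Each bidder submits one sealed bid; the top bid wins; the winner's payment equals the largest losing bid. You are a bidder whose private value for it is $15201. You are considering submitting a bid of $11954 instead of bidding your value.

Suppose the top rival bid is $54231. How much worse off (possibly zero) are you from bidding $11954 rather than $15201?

Bidding your value $15201: you lose (since $15201 < $54231). Payoff $0.
Bidding $11954: you lose. Payoff $0.
Difference = $0 − $0 = $0; both bids lead to the same outcome because the competing bid is above both your value and your alternative bid.

$0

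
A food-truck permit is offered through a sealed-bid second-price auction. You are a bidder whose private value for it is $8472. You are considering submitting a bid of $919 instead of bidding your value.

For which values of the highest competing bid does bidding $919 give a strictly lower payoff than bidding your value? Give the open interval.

($919, $8472)

If the competing bid is below $919, both bids win at the same price — no difference.
If it is above $8472, both bids lose — no difference.
If it lies strictly between $919 and $8472, bidding your value wins at a price below your value (positive payoff) while bidding $919 loses (payoff 0).
So the deviation strictly hurts on the open interval ($919, $8472).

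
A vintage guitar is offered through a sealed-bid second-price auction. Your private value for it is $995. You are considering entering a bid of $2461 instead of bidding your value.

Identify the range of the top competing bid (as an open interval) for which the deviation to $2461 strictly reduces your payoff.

($995, $2461)

If the competing bid is below $995, both bids win at the same price — no difference.
If it is above $2461, both bids lose — no difference.
If it lies strictly between $995 and $2461, bidding your value loses (payoff 0) while bidding $2461 wins at a price above your value (payoff negative).
So the deviation strictly hurts on the open interval ($995, $2461).
Because the price is fixed by the runner-up's bid, deviating from your value can only change a good outcome into a bad one — never the reverse.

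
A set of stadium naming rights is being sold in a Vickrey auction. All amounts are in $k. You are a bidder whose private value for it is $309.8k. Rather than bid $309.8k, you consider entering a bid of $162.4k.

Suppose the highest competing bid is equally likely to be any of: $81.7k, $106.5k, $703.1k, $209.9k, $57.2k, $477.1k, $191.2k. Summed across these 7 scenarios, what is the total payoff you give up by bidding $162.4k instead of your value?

$218.5k

The deviation costs you only when the competing bid falls strictly between $162.4k and $309.8k; elsewhere both bids give the same outcome.
$81.7k: outcomes coincide → loss $0k.
$106.5k: outcomes coincide → loss $0k.
$703.1k: outcomes coincide → loss $0k.
$209.9k: truthful payoff $99.9k, deviation payoff $0k → loss $99.9k.
$57.2k: outcomes coincide → loss $0k.
$477.1k: outcomes coincide → loss $0k.
$191.2k: truthful payoff $118.6k, deviation payoff $0k → loss $118.6k.
Total loss = $99.9k + $118.6k = $218.5k.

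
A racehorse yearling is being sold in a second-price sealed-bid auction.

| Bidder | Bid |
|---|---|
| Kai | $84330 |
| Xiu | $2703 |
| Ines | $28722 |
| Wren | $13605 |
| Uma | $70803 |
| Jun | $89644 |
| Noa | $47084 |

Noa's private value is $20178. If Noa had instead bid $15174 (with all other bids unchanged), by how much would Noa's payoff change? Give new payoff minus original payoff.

The highest bid among the other bidders is $89644; Noa's bid doesn't change that.
Original bid $47084: Noa is not highest (top rival bid is $89644); payoff $0.
Alternative bid $15174: Noa is not highest (top rival bid is $89644); payoff $0.
Change in payoff = $0 − ($0) = $0.

$0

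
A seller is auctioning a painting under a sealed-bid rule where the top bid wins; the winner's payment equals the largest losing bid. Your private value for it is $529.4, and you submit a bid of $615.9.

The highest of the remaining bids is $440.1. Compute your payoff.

$89.3

Your bid $615.9 exceeds the highest competing bid $440.1, so you win.
In a second-price auction the winner pays the second-highest bid, $440.1.
Payoff = value − price = $529.4 − $440.1 = $89.3.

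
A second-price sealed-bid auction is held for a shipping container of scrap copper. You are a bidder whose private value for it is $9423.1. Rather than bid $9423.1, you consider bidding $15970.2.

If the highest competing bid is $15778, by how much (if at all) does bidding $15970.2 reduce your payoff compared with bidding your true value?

Bidding your value $9423.1: you lose (since $9423.1 < $15778). Payoff $0.
Bidding $15970.2: you win and pay $15778. Payoff $9423.1 − $15778 = −$6354.9.
The competing bid $15778 lies between your value and your inflated bid, so overbidding wins an item priced above your value.
Loss from deviating = $0 − (−$6354.9) = $6354.9.

$6354.9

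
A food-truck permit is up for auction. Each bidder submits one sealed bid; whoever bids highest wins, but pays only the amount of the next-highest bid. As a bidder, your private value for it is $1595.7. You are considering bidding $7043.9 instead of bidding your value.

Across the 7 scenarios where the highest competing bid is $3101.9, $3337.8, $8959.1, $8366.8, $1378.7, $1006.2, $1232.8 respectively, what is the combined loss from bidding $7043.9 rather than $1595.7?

The deviation costs you only when the competing bid falls strictly between $1595.7 and $7043.9; elsewhere both bids give the same outcome.
$3101.9: truthful payoff $0, deviation payoff −$1506.2 → loss $1506.2.
$3337.8: truthful payoff $0, deviation payoff −$1742.1 → loss $1742.1.
$8959.1: outcomes coincide → loss $0.
$8366.8: outcomes coincide → loss $0.
$1378.7: outcomes coincide → loss $0.
$1006.2: outcomes coincide → loss $0.
$1232.8: outcomes coincide → loss $0.
Total loss = $1506.2 + $1742.1 = $3248.3.

$3248.3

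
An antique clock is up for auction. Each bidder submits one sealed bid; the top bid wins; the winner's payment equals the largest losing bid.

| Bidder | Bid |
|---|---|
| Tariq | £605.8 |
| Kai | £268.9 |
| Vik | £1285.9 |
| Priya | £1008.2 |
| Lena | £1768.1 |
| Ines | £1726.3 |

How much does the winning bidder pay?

Highest bid: Lena at £1768.1, so Lena wins.
Second-highest bid: Ines at £1726.3 — that is the price the winner pays.

£1726.3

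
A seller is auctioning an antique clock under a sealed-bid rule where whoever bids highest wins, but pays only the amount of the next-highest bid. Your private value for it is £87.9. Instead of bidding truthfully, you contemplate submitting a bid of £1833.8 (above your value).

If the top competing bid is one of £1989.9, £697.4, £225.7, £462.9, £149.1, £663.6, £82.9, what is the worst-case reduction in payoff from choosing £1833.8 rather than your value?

£1989.9: same outcome either way → loss £0.
£697.4: truthful gives £0, deviation gives −£609.5 → loss £609.5.
£225.7: truthful gives £0, deviation gives −£137.8 → loss £137.8.
£462.9: truthful gives £0, deviation gives −£375 → loss £375.
£149.1: truthful gives £0, deviation gives −£61.2 → loss £61.2.
£663.6: truthful gives £0, deviation gives −£575.7 → loss £575.7.
£82.9: same outcome either way → loss £0.
Maximum loss: £609.5.

£609.5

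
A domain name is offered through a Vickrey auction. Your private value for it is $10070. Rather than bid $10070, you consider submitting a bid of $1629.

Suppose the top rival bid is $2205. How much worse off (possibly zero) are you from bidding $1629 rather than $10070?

Bidding your value $10070: you win (since $10070 > $2205) and pay $2205. Payoff $7865.
Bidding $1629: you lose. Payoff $0.
The competing bid $2205 lies between your shaded bid and your value, so underbidding forfeits an item you could have won at a profitable price.
Loss from deviating = $7865 − ($0) = $7865.

$7865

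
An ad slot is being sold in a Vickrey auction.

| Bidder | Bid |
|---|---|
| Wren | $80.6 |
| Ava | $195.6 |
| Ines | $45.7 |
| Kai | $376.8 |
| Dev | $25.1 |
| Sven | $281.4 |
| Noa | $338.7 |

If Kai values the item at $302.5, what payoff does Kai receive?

Highest bid: Kai at $376.8, so Kai wins.
Second-highest bid: Noa at $338.7 — that is the price the winner pays.
Kai's payoff = value − price = $302.5 − $338.7 = −$36.2.

−$36.2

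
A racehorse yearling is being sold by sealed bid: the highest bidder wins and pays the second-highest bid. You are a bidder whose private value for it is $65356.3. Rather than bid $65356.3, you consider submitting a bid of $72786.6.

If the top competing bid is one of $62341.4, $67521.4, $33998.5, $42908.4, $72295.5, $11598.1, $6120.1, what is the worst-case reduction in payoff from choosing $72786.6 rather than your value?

$6939.2

$62341.4: same outcome either way → loss $0.
$67521.4: truthful gives $0, deviation gives −$2165.1 → loss $2165.1.
$33998.5: same outcome either way → loss $0.
$42908.4: same outcome either way → loss $0.
$72295.5: truthful gives $0, deviation gives −$6939.2 → loss $6939.2.
$11598.1: same outcome either way → loss $0.
$6120.1: same outcome either way → loss $0.
Maximum loss: $6939.2.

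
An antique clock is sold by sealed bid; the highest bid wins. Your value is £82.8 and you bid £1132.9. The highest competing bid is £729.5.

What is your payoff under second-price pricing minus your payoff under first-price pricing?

You have the highest bid, so you win under either rule.
Second-price: pay £729.5 → payoff −£646.7.
First-price: pay your own bid £1132.9 → payoff −£1050.1.
Difference = −£646.7 − (−£1050.1) = £403.4.

£403.4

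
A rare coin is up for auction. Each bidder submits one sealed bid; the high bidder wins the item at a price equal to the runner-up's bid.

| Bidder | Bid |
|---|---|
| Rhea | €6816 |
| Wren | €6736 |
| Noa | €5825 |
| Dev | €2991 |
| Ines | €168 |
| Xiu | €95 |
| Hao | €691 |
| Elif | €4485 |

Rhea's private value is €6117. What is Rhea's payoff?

−€619

Highest bid: Rhea at €6816, so Rhea wins.
Second-highest bid: Wren at €6736 — that is the price the winner pays.
Rhea's payoff = value − price = €6117 − €6736 = −€619.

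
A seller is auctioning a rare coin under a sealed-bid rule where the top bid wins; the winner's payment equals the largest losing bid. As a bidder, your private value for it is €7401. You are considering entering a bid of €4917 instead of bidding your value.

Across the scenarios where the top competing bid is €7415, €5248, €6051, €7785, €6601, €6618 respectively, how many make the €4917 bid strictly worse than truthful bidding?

The deviation hurts exactly when the highest competing bid lies strictly between €4917 and €7401 — underbidding then forfeits a profitable win.
€7415: above both → same outcome either way.
€5248: inside the interval → strictly worse (loss €2153).
€6051: inside the interval → strictly worse (loss €1350).
€7785: above both → same outcome either way.
€6601: inside the interval → strictly worse (loss €800).
€6618: inside the interval → strictly worse (loss €783).
Count: 4.

4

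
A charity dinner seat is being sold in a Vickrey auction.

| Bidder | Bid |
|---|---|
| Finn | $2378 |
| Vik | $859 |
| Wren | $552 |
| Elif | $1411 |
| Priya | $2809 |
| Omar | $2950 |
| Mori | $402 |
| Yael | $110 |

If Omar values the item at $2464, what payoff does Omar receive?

Highest bid: Omar at $2950, so Omar wins.
Second-highest bid: Priya at $2809 — that is the price the winner pays.
Omar's payoff = value − price = $2464 − $2809 = −$345.

−$345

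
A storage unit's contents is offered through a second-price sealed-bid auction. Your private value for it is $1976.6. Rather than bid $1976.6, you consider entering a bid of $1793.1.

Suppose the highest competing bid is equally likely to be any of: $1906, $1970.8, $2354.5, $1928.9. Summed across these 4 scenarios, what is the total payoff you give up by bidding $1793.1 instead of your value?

$124.1

The deviation costs you only when the competing bid falls strictly between $1793.1 and $1976.6; elsewhere both bids give the same outcome.
$1906: truthful payoff $70.6, deviation payoff $0 → loss $70.6.
$1970.8: truthful payoff $5.8, deviation payoff $0 → loss $5.8.
$2354.5: outcomes coincide → loss $0.
$1928.9: truthful payoff $47.7, deviation payoff $0 → loss $47.7.
Total loss = $70.6 + $5.8 + $47.7 = $124.1.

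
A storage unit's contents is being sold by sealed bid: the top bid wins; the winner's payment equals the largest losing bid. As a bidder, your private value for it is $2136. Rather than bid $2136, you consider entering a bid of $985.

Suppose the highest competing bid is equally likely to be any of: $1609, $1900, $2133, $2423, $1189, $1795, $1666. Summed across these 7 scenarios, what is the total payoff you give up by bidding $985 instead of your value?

$2524

The deviation costs you only when the competing bid falls strictly between $985 and $2136; elsewhere both bids give the same outcome.
$1609: truthful payoff $527, deviation payoff $0 → loss $527.
$1900: truthful payoff $236, deviation payoff $0 → loss $236.
$2133: truthful payoff $3, deviation payoff $0 → loss $3.
$2423: outcomes coincide → loss $0.
$1189: truthful payoff $947, deviation payoff $0 → loss $947.
$1795: truthful payoff $341, deviation payoff $0 → loss $341.
$1666: truthful payoff $470, deviation payoff $0 → loss $470.
Total loss = $527 + $236 + $3 + $947 + $341 + $470 = $2524.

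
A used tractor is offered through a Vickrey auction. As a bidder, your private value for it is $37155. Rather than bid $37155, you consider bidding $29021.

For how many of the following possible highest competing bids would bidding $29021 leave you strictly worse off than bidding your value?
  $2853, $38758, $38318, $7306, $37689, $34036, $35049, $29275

The deviation hurts exactly when the highest competing bid lies strictly between $29021 and $37155 — underbidding then forfeits a profitable win.
$2853: below both → same outcome either way.
$38758: above both → same outcome either way.
$38318: above both → same outcome either way.
$7306: below both → same outcome either way.
$37689: above both → same outcome either way.
$34036: inside the interval → strictly worse (loss $3119).
$35049: inside the interval → strictly worse (loss $2106).
$29275: inside the interval → strictly worse (loss $7880).
Count: 3.

3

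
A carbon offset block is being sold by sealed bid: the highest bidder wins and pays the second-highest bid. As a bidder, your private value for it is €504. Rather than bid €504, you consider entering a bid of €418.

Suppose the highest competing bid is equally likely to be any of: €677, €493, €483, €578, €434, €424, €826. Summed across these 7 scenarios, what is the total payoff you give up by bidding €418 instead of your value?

€182

The deviation costs you only when the competing bid falls strictly between €418 and €504; elsewhere both bids give the same outcome.
€677: outcomes coincide → loss €0.
€493: truthful payoff €11, deviation payoff €0 → loss €11.
€483: truthful payoff €21, deviation payoff €0 → loss €21.
€578: outcomes coincide → loss €0.
€434: truthful payoff €70, deviation payoff €0 → loss €70.
€424: truthful payoff €80, deviation payoff €0 → loss €80.
€826: outcomes coincide → loss €0.
Total loss = €11 + €21 + €70 + €80 = €182.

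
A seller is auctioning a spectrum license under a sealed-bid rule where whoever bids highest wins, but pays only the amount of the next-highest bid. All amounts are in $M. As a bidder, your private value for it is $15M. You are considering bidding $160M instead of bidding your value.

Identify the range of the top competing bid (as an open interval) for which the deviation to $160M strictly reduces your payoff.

If the competing bid is below $15M, both bids win at the same price — no difference.
If it is above $160M, both bids lose — no difference.
If it lies strictly between $15M and $160M, bidding your value loses (payoff 0) while bidding $160M wins at a price above your value (payoff negative).
So the deviation strictly hurts on the open interval ($15M, $160M).
Because the price is fixed by the runner-up's bid, deviating from your value can only change a good outcome into a bad one — never the reverse.

($15M, $160M)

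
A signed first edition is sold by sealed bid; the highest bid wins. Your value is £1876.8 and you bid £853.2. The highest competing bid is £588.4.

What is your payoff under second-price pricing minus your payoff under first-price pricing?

£264.8

You have the highest bid, so you win under either rule.
Second-price: pay £588.4 → payoff £1288.4.
First-price: pay your own bid £853.2 → payoff £1023.6.
Difference = £1288.4 − (£1023.6) = £264.8.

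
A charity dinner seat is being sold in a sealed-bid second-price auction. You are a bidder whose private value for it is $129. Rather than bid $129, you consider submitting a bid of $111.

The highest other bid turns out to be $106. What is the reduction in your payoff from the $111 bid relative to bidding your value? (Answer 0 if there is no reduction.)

Bidding your value $129: you win (since $129 > $106) and pay $106. Payoff $23.
Bidding $111: you win and pay $106. Payoff $129 − $106 = $23.
Difference = $23 − $23 = $0; both bids lead to the same outcome because the competing bid is below both your value and your alternative bid.

$0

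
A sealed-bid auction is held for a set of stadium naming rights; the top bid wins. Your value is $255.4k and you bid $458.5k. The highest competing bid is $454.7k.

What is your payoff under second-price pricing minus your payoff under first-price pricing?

You have the highest bid, so you win under either rule.
Second-price: pay $454.7k → payoff −$199.3k.
First-price: pay your own bid $458.5k → payoff −$203.1k.
Difference = −$199.3k − (−$203.1k) = $3.8k.

$3.8k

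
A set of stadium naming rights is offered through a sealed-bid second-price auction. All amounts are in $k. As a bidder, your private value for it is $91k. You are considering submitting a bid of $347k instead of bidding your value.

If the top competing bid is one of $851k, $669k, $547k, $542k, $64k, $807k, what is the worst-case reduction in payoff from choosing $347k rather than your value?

$851k: same outcome either way → loss $0k.
$669k: same outcome either way → loss $0k.
$547k: same outcome either way → loss $0k.
$542k: same outcome either way → loss $0k.
$64k: same outcome either way → loss $0k.
$807k: same outcome either way → loss $0k.
Maximum loss: $0k.

$0k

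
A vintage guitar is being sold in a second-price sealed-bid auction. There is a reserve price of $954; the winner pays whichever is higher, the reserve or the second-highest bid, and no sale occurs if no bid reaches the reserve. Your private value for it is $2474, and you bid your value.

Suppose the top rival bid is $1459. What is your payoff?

Your bid $2474 is the highest and exceeds the reserve.
Price = max(second-highest bid, reserve) = max($1459, $954) = $1459.
Payoff = $2474 − $1459 = $1015.

$1015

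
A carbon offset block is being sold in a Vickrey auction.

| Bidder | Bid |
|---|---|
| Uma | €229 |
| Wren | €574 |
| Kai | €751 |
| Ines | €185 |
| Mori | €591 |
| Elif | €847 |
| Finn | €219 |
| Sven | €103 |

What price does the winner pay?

€751

Highest bid: Elif at €847, so Elif wins.
Second-highest bid: Kai at €751 — that is the price the winner pays.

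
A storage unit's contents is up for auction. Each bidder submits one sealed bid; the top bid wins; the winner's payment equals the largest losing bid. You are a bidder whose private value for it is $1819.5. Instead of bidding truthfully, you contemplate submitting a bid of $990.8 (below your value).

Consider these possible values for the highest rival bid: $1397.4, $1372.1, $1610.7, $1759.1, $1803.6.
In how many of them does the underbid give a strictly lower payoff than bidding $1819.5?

5

The deviation hurts exactly when the highest competing bid lies strictly between $990.8 and $1819.5 — underbidding then forfeits a profitable win.
$1397.4: inside the interval → strictly worse (loss $422.1).
$1372.1: inside the interval → strictly worse (loss $447.4).
$1610.7: inside the interval → strictly worse (loss $208.8).
$1759.1: inside the interval → strictly worse (loss $60.4).
$1803.6: inside the interval → strictly worse (loss $15.9).
Count: 5.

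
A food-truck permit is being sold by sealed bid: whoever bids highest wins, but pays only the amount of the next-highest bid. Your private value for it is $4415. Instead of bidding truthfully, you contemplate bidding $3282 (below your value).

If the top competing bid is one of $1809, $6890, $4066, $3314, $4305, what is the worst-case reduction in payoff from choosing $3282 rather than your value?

$1101

$1809: same outcome either way → loss $0.
$6890: same outcome either way → loss $0.
$4066: truthful gives $349, deviation gives $0 → loss $349.
$3314: truthful gives $1101, deviation gives $0 → loss $1101.
$4305: truthful gives $110, deviation gives $0 → loss $110.
Maximum loss: $1101.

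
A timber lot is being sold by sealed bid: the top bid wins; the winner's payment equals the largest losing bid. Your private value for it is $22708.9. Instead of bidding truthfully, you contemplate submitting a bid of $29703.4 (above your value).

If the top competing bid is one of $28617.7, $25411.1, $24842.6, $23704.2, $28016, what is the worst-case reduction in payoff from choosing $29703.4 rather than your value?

$28617.7: truthful gives $0, deviation gives −$5908.8 → loss $5908.8.
$25411.1: truthful gives $0, deviation gives −$2702.2 → loss $2702.2.
$24842.6: truthful gives $0, deviation gives −$2133.7 → loss $2133.7.
$23704.2: truthful gives $0, deviation gives −$995.3 → loss $995.3.
$28016: truthful gives $0, deviation gives −$5307.1 → loss $5307.1.
Maximum loss: $5908.8.

$5908.8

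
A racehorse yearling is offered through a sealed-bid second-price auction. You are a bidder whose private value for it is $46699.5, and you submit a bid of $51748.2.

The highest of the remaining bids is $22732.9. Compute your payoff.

Your bid $51748.2 exceeds the highest competing bid $22732.9, so you win.
In a second-price auction the winner pays the second-highest bid, $22732.9.
Payoff = value − price = $46699.5 − $22732.9 = $23966.6.

$23966.6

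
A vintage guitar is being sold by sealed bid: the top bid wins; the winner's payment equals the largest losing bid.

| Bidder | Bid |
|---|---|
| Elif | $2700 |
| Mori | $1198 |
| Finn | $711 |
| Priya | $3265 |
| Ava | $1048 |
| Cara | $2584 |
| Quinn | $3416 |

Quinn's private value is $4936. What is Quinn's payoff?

Highest bid: Quinn at $3416, so Quinn wins.
Second-highest bid: Priya at $3265 — that is the price the winner pays.
Quinn's payoff = value − price = $4936 − $3265 = $1671.

$1671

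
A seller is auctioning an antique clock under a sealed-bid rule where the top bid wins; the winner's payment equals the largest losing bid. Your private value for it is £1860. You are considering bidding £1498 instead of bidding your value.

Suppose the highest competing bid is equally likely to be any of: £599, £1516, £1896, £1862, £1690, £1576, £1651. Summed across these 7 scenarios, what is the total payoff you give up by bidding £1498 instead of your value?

£1007

The deviation costs you only when the competing bid falls strictly between £1498 and £1860; elsewhere both bids give the same outcome.
£599: outcomes coincide → loss £0.
£1516: truthful payoff £344, deviation payoff £0 → loss £344.
£1896: outcomes coincide → loss £0.
£1862: outcomes coincide → loss £0.
£1690: truthful payoff £170, deviation payoff £0 → loss £170.
£1576: truthful payoff £284, deviation payoff £0 → loss £284.
£1651: truthful payoff £209, deviation payoff £0 → loss £209.
Total loss = £344 + £170 + £284 + £209 = £1007.
Because the price is fixed by the runner-up's bid, deviating from your value can only change a good outcome into a bad one — never the reverse.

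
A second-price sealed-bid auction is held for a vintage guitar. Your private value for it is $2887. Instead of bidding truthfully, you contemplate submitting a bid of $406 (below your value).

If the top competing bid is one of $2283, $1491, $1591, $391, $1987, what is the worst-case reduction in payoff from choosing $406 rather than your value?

$1396

$2283: truthful gives $604, deviation gives $0 → loss $604.
$1491: truthful gives $1396, deviation gives $0 → loss $1396.
$1591: truthful gives $1296, deviation gives $0 → loss $1296.
$391: same outcome either way → loss $0.
$1987: truthful gives $900, deviation gives $0 → loss $900.
Maximum loss: $1396.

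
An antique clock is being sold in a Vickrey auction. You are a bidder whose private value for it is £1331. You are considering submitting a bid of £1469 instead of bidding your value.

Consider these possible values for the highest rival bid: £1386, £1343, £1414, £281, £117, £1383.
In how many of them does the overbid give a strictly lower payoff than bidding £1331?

The deviation hurts exactly when the highest competing bid lies strictly between £1331 and £1469 — overbidding then wins at a price above your value.
£1386: inside the interval → strictly worse (loss £55).
£1343: inside the interval → strictly worse (loss £12).
£1414: inside the interval → strictly worse (loss £83).
£281: below both → same outcome either way.
£117: below both → same outcome either way.
£1383: inside the interval → strictly worse (loss £52).
Count: 4.

4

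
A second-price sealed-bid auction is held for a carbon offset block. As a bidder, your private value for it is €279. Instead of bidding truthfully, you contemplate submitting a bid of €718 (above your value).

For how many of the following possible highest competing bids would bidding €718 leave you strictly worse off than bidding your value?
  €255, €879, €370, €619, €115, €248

The deviation hurts exactly when the highest competing bid lies strictly between €279 and €718 — overbidding then wins at a price above your value.
€255: below both → same outcome either way.
€879: above both → same outcome either way.
€370: inside the interval → strictly worse (loss €91).
€619: inside the interval → strictly worse (loss €340).
€115: below both → same outcome either way.
€248: below both → same outcome either way.
Count: 2.

2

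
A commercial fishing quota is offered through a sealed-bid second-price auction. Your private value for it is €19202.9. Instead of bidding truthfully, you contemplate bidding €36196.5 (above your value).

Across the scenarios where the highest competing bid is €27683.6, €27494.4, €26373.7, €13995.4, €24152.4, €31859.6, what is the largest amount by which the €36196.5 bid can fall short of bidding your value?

€27683.6: truthful gives €0, deviation gives −€8480.7 → loss €8480.7.
€27494.4: truthful gives €0, deviation gives −€8291.5 → loss €8291.5.
€26373.7: truthful gives €0, deviation gives −€7170.8 → loss €7170.8.
€13995.4: same outcome either way → loss €0.
€24152.4: truthful gives €0, deviation gives −€4949.5 → loss €4949.5.
€31859.6: truthful gives €0, deviation gives −€12656.7 → loss €12656.7.
Maximum loss: €12656.7.

€12656.7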